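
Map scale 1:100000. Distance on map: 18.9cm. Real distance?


Real distance = map distance × scale
= 18.9cm × 100000
= 1890000 cm = 18900.0 m
= 18.900 km

18.900 km


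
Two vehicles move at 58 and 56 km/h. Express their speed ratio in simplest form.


Ratio = 58:56
GCD = 2
Simplified = 29:28
Time ratio (same distance) = 28:29
Speed ratio = 29:28

29:28


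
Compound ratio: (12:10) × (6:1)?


Compound ratio = (12×6) : (10×1)
= 72:10
GCD = 2
= 36:5

36:5


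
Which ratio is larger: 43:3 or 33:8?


43/3 = 14.3333
33/8 = 4.1250
14.3333 > 4.1250, so 43:3 is greater
= 43:3

43:3


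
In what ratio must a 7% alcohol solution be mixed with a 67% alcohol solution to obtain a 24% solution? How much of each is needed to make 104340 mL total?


Let x parts of 7% mix with y parts of 67%.
7x + 67y = 24(x + y)
7x + 67y = 24x + 24y
x(7 - 24) = y(24 - 67)
x/y = (67 - 24)/(24 - 7) = 43/17
Simplify: 43:17
Total parts = 60; one part = 104340/60 = 1739.00 mL
7% solution: 43×1739.00 = 74777.00 mL
67% solution: 17×1739.00 = 29563.00 mL
= ratio 43:17; 74777.00 mL and 29563.00 mL

ratio 43:17; 74777.00 mL and 29563.00 mL


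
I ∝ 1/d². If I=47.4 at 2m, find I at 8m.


I₁d₁² = I₂d₂²
I₂ = I₁ × (d₁/d₂)²
= 47.4 × (2/8)²
= 47.4 × 4/64
= 189.6/64
= 2.9625

2.9625


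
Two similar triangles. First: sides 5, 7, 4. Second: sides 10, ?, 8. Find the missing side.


Scale factor = 10/5 = 2
Missing side = 7 × 2
= 14.0

14.0


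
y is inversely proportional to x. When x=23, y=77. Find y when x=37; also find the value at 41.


Inverse proportion: x × y = constant
k = 23 × 77 = 1771
At x=37: k/37 = 47.86
At x=41: k/41 = 43.20
= 47.86 and 43.20

47.86 and 43.20


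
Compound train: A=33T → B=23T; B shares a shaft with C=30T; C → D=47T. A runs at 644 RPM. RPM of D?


Stage 1: RPM_B = RPM_A × t_A/t_B = 644 × 33/23 = 21252/23 = 924.00
B and C share a shaft → RPM_C = RPM_B
Stage 2: RPM_D = RPM_C × t_C/t_D = RPM_A × (t_A×t_C)/(t_B×t_D)
Overall ratio = (33×30)/(23×47) = 990/1081
RPM_D = 644 × 990/1081 = 637560/1081
≈ 589.79 RPM

589.79 RPM


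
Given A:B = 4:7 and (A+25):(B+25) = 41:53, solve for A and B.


Let A = 4k, B = 7k.
(4k + 25) / (7k + 25) = 41/53
Cross-multiply: 53(4k + 25) = 41(7k + 25)
212k + 1325 = 287k + 1025
212k - 287k = 1025 - 1325
-75k = -300
k = -300/-75 = 4
A = 4×4 = 16, B = 7×4 = 28
= A = 16, B = 28

A = 16, B = 28


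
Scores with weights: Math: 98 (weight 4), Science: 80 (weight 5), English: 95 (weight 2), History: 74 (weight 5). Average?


Numerator = 98×4 + 80×5 + 95×2 + 74×5
= 392 + 400 + 190 + 370
= 1352
Total weight = 16
Weighted avg = 1352/16
= 84.50

84.50


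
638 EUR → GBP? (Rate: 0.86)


Amount × rate = 638 × 0.86
= 548.68 GBP

548.68 GBP


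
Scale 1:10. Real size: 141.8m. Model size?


Model size = real / scale
= 141.8 / 10
= 14.1800 m

14.1800 m


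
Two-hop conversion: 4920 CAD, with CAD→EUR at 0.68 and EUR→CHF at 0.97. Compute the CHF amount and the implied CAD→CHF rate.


Step 1: 4920 CAD × 0.68 = 3345.60 EUR
Step 2: 3345.60 EUR × 0.97 = 3245.23 CHF
Implied rate CAD→CHF = 0.68 × 0.97 = 0.6596
= 3245.23 CHF; implied rate 0.6596 CHF/CAD

3245.23 CHF; implied rate 0.6596 CHF/CAD


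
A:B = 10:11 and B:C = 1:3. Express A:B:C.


Match B: multiply A:B by 1 → 10:11
Multiply B:C by 11 → 11:33
Combined: 10:11:33
GCD = 1
= 10:11:33

10:11:33


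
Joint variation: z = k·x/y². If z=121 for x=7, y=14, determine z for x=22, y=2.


z = k·x/y²
Solve for k using the known point: k = z·y²/x = 121×196/7 = 23716/7 = 3388.0000
Now evaluate at x=22, y=2:
z = k × 22 / 4 = (23716 × 22) / (7 × 4) = 521752/28
= 18634.0000

18634.0000


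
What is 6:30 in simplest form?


GCD(6, 30) = 6
6/6 : 30/6
= 1:5

1:5


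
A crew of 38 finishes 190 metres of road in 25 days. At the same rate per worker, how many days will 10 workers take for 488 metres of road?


Days ∝ work / workers, so d₂ = d₁ × (m₁/m₂) × (w₂/w₁)
Workers factor (inverse): 38/10 = 3.8000
Work factor (direct): 488/190 ≈ 2.5684
d₂ = 25 × 38/10 × 488/190 = (25 × 38 × 488) / (10 × 190) = 463600/1900
= 244.00 days

244.00 days


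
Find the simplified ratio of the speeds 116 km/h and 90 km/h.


Ratio = 116:90
GCD = 2
Simplified = 58:45
Time ratio (same distance) = 45:58
Speed ratio = 58:45

58:45


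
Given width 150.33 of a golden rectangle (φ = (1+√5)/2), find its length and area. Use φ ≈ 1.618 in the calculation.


φ = (1 + √5) / 2 ≈ 1.618
Length = width × φ = 150.33 × 1.618 = 243.23394
≈ 243.23
Area = width × length = 150.33 × 243.23394 = 36565.3582002 ≈ 36565.36
= Length: 243.23, Area: 36565.36

Length: 243.23, Area: 36565.36


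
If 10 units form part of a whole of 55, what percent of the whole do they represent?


Percentage = (part / whole) × 100
= (10 / 55) × 100
≈ 18.18%

18.18%


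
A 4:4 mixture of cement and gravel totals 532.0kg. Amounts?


Total parts = 4 + 4 = 8
cement: 532.0 × 4/8 = 266.0kg
gravel: 532.0 × 4/8 = 266.0kg
= 266.0kg and 266.0kg

266.0kg and 266.0kg


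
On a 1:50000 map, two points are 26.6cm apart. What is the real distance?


Real distance = map distance × scale
= 26.6cm × 50000
= 1330000 cm = 13300.0 m
= 13.300 km

13.300 km


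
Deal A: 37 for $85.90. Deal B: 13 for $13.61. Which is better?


Deal A: $85.90/37 = $2.3216/unit
Deal B: $13.61/13 = $1.0469/unit
B is cheaper per unit
= Deal B

Deal B


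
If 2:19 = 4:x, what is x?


Cross multiply: 2 × x = 19 × 4
2x = 76
x = 76 / 2
= 38.00

38.00


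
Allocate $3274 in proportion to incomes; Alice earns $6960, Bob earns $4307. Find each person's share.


Total income = 6960 + 4307 = $11267
Alice: $3274 × 6960/11267 = $2022.46
Bob: $3274 × 4307/11267 = $1251.54
= Alice: $2022.46, Bob: $1251.54

Alice: $2022.46, Bob: $1251.54


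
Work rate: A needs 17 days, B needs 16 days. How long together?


Rate of A = 1/17 per day
Rate of B = 1/16 per day
Combined rate = 1/17 + 1/16 = 33/272 ≈ 0.1213 per day
Days = 1 / combined rate = 272/33
≈ 8.24 days

8.24 days


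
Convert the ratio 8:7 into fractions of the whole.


Total parts = 8 + 7 = 15
First part: 8/15 = 8/15
Second part: 7/15 = 7/15
= 8/15 and 7/15

8/15 and 7/15


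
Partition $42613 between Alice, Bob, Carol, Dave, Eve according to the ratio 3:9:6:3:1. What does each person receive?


Total parts = 3 + 9 + 6 + 3 + 1 = 22
Alice: 42613 × 3/22 = 5810.86
Bob: 42613 × 9/22 = 17432.59
Carol: 42613 × 6/22 = 11621.73
Dave: 42613 × 3/22 = 5810.86
Eve: 42613 × 1/22 = 1936.95
= Alice: $5810.86, Bob: $17432.59, Carol: $11621.73, Dave: $5810.86, Eve: $1936.95

Alice: $5810.86, Bob: $17432.59, Carol: $11621.73, Dave: $5810.86, Eve: $1936.95


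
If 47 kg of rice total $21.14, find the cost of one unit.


Unit rate = total / quantity
= 21.14 / 47
= $0.45 per unit

$0.45 per unit


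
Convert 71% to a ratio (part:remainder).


71% means 71 parts out of 100; remainder = 29
Part : remainder = 71:29
GCD = 1
= 71:29

71:29


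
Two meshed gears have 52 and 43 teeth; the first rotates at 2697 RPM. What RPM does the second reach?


Gear ratio = 52:43 = 52:43
RPM_B = RPM_A × (teeth_A / teeth_B)
= 2697 × (52/43)
= 3261.5 RPM

3261.5 RPM


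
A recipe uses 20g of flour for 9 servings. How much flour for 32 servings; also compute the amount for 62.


Direct proportion: y/x = constant
k = 20/9 ≈ 2.2222
y at x=32: k × 32 = 20 × 32 / 9 = 640/9 ≈ 71.11
y at x=62: k × 62 = 20 × 62 / 9 = 1240/9 ≈ 137.78
= 71.11 and 137.78

71.11 and 137.78


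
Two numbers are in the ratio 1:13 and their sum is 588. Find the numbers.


Let A = 1k, B = 13k.
1k + 13k = 588
14k = 588 → k = 588/14 = 42
A = 1×42 = 42, B = 13×42 = 546
= A = 42, B = 546

A = 42, B = 546


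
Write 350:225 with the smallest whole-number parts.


GCD(350, 225) = 25
350/25 : 225/25
= 14:9

14:9


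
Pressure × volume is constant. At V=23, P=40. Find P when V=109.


Inverse proportion: x × y = constant
k = 23 × 40 = 920
y₂ = k / 109 = 920 / 109
= 8.44

8.44


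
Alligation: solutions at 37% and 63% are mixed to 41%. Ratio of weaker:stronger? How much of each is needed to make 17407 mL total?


Let x parts of 37% mix with y parts of 63%.
37x + 63y = 41(x + y)
37x + 63y = 41x + 41y
x(37 - 41) = y(41 - 63)
x/y = (63 - 41)/(41 - 37) = 22/4
Simplify: 11:2
Total parts = 13; one part = 17407/13 = 1339.00 mL
37% solution: 11×1339.00 = 14729.00 mL
63% solution: 2×1339.00 = 2678.00 mL
= ratio 11:2; 14729.00 mL and 2678.00 mL

ratio 11:2; 14729.00 mL and 2678.00 mL


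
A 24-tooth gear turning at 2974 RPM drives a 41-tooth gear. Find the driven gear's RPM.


Gear ratio = 24:41 = 24:41
RPM_B = RPM_A × (teeth_A / teeth_B)
= 2974 × (24/41)
= 1740.9 RPM

1740.9 RPM


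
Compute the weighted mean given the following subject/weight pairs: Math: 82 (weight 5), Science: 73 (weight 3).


Numerator = 82×5 + 73×3
= 410 + 219
= 629
Total weight = 8
Weighted avg = 629/8
= 78.63

78.63


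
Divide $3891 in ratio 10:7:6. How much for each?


Total parts = 10 + 7 + 6 = 23
Part 1: 3891 × 10/23 = 1691.74
Part 2: 3891 × 7/23 = 1184.22
Part 3: 3891 × 6/23 = 1015.04
= Part 1: $1691.74, Part 2: $1184.22, Part 3: $1015.04

Part 1: $1691.74, Part 2: $1184.22, Part 3: $1015.04


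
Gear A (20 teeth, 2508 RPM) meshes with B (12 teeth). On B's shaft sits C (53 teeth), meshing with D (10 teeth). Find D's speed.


Stage 1: RPM_B = RPM_A × t_A/t_B = 2508 × 20/12 = 50160/12 = 4180.00
B and C share a shaft → RPM_C = RPM_B
Stage 2: RPM_D = RPM_C × t_C/t_D = RPM_A × (t_A×t_C)/(t_B×t_D)
Overall ratio = (20×53)/(12×10) = 1060/120
RPM_D = 2508 × 1060/120 = 2658480/120
= 22154.00 RPM

22154.00 RPM


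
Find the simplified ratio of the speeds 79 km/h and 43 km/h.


Ratio = 79:43
GCD = 1
Simplified = 79:43
Time ratio (same distance) = 43:79
Speed ratio = 79:43

79:43


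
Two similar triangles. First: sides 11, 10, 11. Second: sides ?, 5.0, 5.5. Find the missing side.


Scale factor = 5.0/10 = 0.5
Missing side = 11 × 0.5
= 5.5

5.5


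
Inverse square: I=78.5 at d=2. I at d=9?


I₁d₁² = I₂d₂²
I₂ = I₁ × (d₁/d₂)²
= 78.5 × (2/9)²
= 78.5 × 4/81
= 314/81
≈ 3.8765

3.8765


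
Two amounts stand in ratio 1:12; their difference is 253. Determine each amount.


Let A = 1k, B = 12k.
12k - 1k = 253
11k = 253 → k = 253/11 = 23
A = 1×23 = 23, B = 12×23 = 276
= A = 23, B = 276

A = 23, B = 276


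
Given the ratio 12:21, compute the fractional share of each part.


Total parts = 12 + 21 = 33
First part: 12/33 = 4/11
Second part: 21/33 = 7/11
= 4/11 and 7/11

4/11 and 7/11


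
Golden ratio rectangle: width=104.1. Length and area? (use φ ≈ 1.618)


φ = (1 + √5) / 2 ≈ 1.618
Length = width × φ = 104.1 × 1.618 = 168.4338
≈ 168.43
Area = width × length = 104.1 × 168.4338 = 17533.95858 ≈ 17533.96
= Length: 168.43, Area: 17533.96

Length: 168.43, Area: 17533.96


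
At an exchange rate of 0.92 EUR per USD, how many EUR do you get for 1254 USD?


Amount × rate = 1254 × 0.92
= 1153.68 EUR

1153.68 EUR


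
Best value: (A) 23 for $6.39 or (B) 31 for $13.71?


Deal A: $6.39/23 = $0.2778/unit
Deal B: $13.71/31 = $0.4423/unit
A is cheaper per unit
= Deal A

Deal A


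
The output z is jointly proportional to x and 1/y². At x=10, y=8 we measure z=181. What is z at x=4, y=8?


z = k·x/y²
Solve for k using the known point: k = z·y²/x = 181×64/10 = 11584/10 = 1158.4000
Now evaluate at x=4, y=8:
z = k × 4 / 64 = (11584 × 4) / (10 × 64) = 46336/640
= 72.4000

72.4000


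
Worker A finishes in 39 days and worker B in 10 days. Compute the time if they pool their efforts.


Rate of A = 1/39 per day
Rate of B = 1/10 per day
Combined rate = 1/39 + 1/10 = 49/390 ≈ 0.1256 per day
Days = 1 / combined rate = 390/49
≈ 7.96 days

7.96 days


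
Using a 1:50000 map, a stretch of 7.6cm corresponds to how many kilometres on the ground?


Real distance = map distance × scale
= 7.6cm × 50000
= 380000 cm = 3800.0 m
= 3.800 km

3.800 km


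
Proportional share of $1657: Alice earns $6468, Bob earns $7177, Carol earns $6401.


Total income = 6468 + 7177 + 6401 = $20046
Alice: $1657 × 6468/20046 = $534.64
Bob: $1657 × 7177/20046 = $593.25
Carol: $1657 × 6401/20046 = $529.11
= Alice: $534.64, Bob: $593.25, Carol: $529.11

Alice: $534.64, Bob: $593.25, Carol: $529.11


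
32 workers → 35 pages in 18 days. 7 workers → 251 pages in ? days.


Days ∝ work / workers, so d₂ = d₁ × (m₁/m₂) × (w₂/w₁)
Workers factor (inverse): 32/7 ≈ 4.5714
Work factor (direct): 251/35 ≈ 7.1714
d₂ = 18 × 32/7 × 251/35 = (18 × 32 × 251) / (7 × 35) = 144576/245
≈ 590.11 days

590.11 days


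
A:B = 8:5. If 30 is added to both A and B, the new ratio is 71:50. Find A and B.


Let A = 8k, B = 5k.
(8k + 30) / (5k + 30) = 71/50
Cross-multiply: 50(8k + 30) = 71(5k + 30)
400k + 1500 = 355k + 2130
400k - 355k = 2130 - 1500
45k = 630
k = 630/45 = 14
A = 8×14 = 112, B = 5×14 = 70
= A = 112, B = 70

A = 112, B = 70


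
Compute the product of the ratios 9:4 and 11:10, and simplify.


Compound ratio = (9×11) : (4×10)
= 99:40
GCD = 1
= 99:40

99:40


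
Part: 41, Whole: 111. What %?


Percentage = (part / whole) × 100
= (41 / 111) × 100
≈ 36.94%

36.94%


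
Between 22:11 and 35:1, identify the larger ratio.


22/11 = 2.0000
35/1 = 35.0000
2.0000 < 35.0000, so 22:11 is less
= 35:1

35:1


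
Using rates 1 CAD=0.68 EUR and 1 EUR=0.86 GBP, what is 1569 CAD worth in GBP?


Step 1: 1569 CAD × 0.68 = 1066.92 EUR
Step 2: 1066.92 EUR × 0.86 = 917.55 GBP
Implied rate CAD→GBP = 0.68 × 0.86 = 0.5848
= 917.55 GBP

917.55 GBP


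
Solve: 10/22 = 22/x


Cross multiply: 10 × x = 22 × 22
10x = 484
x = 484 / 10
= 48.40

48.40


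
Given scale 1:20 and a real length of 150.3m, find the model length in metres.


Model size = real / scale
= 150.3 / 20
= 7.5150 m

7.5150 m


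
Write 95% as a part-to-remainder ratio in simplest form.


95% means 95 parts out of 100; remainder = 5
Part : remainder = 95:5
GCD = 5
= 19:1

19:1


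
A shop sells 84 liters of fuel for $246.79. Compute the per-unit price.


Unit rate = total / quantity
= 246.79 / 84
= $2.94 per unit

$2.94 per unit


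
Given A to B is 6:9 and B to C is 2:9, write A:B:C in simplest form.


Match B: multiply A:B by 2 → 12:18
Multiply B:C by 9 → 18:81
Combined: 12:18:81
GCD = 3
= 4:6:27

4:6:27


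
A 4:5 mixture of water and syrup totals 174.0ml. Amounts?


Total parts = 4 + 5 = 9
water: 174.0 × 4/9 = 77.3ml
syrup: 174.0 × 5/9 = 96.7ml
= 77.3ml and 96.7ml

77.3ml and 96.7ml


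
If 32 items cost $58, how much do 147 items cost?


Direct proportion: y/x = constant
k = 58/32 = 1.8125
y₂ = k × 147 = 58 × 147 / 32 = 8526/32
≈ 266.44

266.44


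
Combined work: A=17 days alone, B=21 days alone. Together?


Rate of A = 1/17 per day
Rate of B = 1/21 per day
Combined rate = 1/17 + 1/21 = 38/357 ≈ 0.1064 per day
Days = 1 / combined rate = 357/38
≈ 9.39 days

9.39 days


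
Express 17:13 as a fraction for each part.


Total parts = 17 + 13 = 30
First part: 17/30 = 17/30
Second part: 13/30 = 13/30
= 17/30 and 13/30

17/30 and 13/30


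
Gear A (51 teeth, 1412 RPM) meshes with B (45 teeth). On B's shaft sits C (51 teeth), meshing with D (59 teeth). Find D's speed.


Stage 1: RPM_B = RPM_A × t_A/t_B = 1412 × 51/45 = 72012/45 ≈ 1600.27
B and C share a shaft → RPM_C = RPM_B
Stage 2: RPM_D = RPM_C × t_C/t_D = RPM_A × (t_A×t_C)/(t_B×t_D)
Overall ratio = (51×51)/(45×59) = 2601/2655
RPM_D = 1412 × 2601/2655 = 3672612/2655
≈ 1383.28 RPM

1383.28 RPM


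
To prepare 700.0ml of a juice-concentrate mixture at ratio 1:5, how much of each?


Total parts = 1 + 5 = 6
juice: 700.0 × 1/6 = 116.7ml
concentrate: 700.0 × 5/6 = 583.3ml
= 116.7ml and 583.3ml

116.7ml and 583.3ml


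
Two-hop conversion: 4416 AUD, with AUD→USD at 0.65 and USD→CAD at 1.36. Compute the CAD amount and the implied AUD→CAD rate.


Step 1: 4416 AUD × 0.65 = 2870.40 USD
Step 2: 2870.40 USD × 1.36 = 3903.74 CAD
Implied rate AUD→CAD = 0.65 × 1.36 = 0.8840
= 3903.74 CAD; implied rate 0.8840 CAD/AUD

3903.74 CAD; implied rate 0.8840 CAD/AUD


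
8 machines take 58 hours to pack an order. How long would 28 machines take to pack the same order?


Inverse proportion: x × y = constant
k = 8 × 58 = 464
y₂ = k / 28 = 464 / 28
= 16.57

16.57


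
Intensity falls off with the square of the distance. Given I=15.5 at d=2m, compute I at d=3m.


I₁d₁² = I₂d₂²
I₂ = I₁ × (d₁/d₂)²
= 15.5 × (2/3)²
= 15.5 × 4/9
= 62/9
≈ 6.8889

6.8889


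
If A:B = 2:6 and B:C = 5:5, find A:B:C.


Match B: multiply A:B by 5 → 10:30
Multiply B:C by 6 → 30:30
Combined: 10:30:30
GCD = 10
= 1:3:3

1:3:3


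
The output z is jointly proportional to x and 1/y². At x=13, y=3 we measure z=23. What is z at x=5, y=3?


z = k·x/y²
Solve for k using the known point: k = z·y²/x = 23×9/13 = 207/13 ≈ 15.9231
Now evaluate at x=5, y=3:
z = k × 5 / 9 = (207 × 5) / (13 × 9) = 1035/117
≈ 8.8462

8.8462


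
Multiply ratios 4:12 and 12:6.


Compound ratio = (4×12) : (12×6)
= 48:72
GCD = 24
= 2:3

2:3


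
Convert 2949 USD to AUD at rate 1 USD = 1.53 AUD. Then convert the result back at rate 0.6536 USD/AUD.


Amount × rate = 2949 × 1.53 = 4511.97 AUD
Round-trip: 4511.97 × 0.6536 = 2949.02 USD
= 4511.97 AUD, then 2949.02 USD

4511.97 AUD, then 2949.02 USD


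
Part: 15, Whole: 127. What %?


Percentage = (part / whole) × 100
= (15 / 127) × 100
≈ 11.81%

11.81%


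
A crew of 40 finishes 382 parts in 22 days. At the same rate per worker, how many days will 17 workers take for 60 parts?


Days ∝ work / workers, so d₂ = d₁ × (m₁/m₂) × (w₂/w₁)
Workers factor (inverse): 40/17 ≈ 2.3529
Work factor (direct): 60/382 ≈ 0.1571
d₂ = 22 × 40/17 × 60/382 = (22 × 40 × 60) / (17 × 382) = 52800/6494
≈ 8.13 days

8.13 days


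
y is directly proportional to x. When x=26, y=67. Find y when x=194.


Direct proportion: y/x = constant
k = 67/26 ≈ 2.5769
y₂ = k × 194 = 67 × 194 / 26 = 12998/26
≈ 499.92

499.92


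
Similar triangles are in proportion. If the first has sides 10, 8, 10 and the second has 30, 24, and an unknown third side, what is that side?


Scale factor = 30/10 = 3
Missing side = 10 × 3
= 30.0

30.0


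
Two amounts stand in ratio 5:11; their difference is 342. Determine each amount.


Let A = 5k, B = 11k.
11k - 5k = 342
6k = 342 → k = 342/6 = 57
A = 5×57 = 285, B = 11×57 = 627
= A = 285, B = 627

A = 285, B = 627


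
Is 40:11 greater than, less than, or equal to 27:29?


40/11 = 3.6364
27/29 = 0.9310
3.6364 > 0.9310, so 40:11 is greater
= greater than

greater than


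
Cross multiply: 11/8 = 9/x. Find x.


Cross multiply: 11 × x = 8 × 9
11x = 72
x = 72 / 11
= 6.55

6.55


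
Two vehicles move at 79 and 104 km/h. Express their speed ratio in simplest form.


Ratio = 79:104
GCD = 1
Simplified = 79:104
Time ratio (same distance) = 104:79
Speed ratio = 79:104

79:104


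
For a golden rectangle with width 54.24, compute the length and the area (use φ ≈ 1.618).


φ = (1 + √5) / 2 ≈ 1.618
Length = width × φ = 54.24 × 1.618 = 87.76032
≈ 87.76
Area = width × length = 54.24 × 87.76032 = 4760.1197568 ≈ 4760.12
= Length: 87.76, Area: 4760.12

Length: 87.76, Area: 4760.12


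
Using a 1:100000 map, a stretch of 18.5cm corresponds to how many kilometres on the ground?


Real distance = map distance × scale
= 18.5cm × 100000
= 1850000 cm = 18500.0 m
= 18.500 km

18.500 km


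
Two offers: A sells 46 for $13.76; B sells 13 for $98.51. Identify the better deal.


Deal A: $13.76/46 = $0.2991/unit
Deal B: $98.51/13 = $7.5777/unit
A is cheaper per unit
= Deal A

Deal A


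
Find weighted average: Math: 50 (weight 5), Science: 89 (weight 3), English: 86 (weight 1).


Numerator = 50×5 + 89×3 + 86×1
= 250 + 267 + 86
= 603
Total weight = 9
Weighted avg = 603/9
= 67.00

67.00


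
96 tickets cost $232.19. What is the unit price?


Unit rate = total / quantity
= 232.19 / 96
= $2.42 per unit

$2.42 per unit


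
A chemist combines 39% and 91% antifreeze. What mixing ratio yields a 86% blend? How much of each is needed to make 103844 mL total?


Let x parts of 39% mix with y parts of 91%.
39x + 91y = 86(x + y)
39x + 91y = 86x + 86y
x(39 - 86) = y(86 - 91)
x/y = (91 - 86)/(86 - 39) = 5/47
Simplify: 5:47
Total parts = 52; one part = 103844/52 = 1997.00 mL
39% solution: 5×1997.00 = 9985.00 mL
91% solution: 47×1997.00 = 93859.00 mL
= ratio 5:47; 9985.00 mL and 93859.00 mL

ratio 5:47; 9985.00 mL and 93859.00 mL


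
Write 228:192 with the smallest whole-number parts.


GCD(228, 192) = 12
228/12 : 192/12
= 19:16

19:16


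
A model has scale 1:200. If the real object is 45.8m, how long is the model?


Model size = real / scale
= 45.8 / 200
= 0.2290 m

0.2290 m


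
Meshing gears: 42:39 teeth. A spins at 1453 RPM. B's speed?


Gear ratio = 42:39 = 14:13
RPM_B = RPM_A × (teeth_A / teeth_B)
= 1453 × (42/39)
= 1564.8 RPM

1564.8 RPM


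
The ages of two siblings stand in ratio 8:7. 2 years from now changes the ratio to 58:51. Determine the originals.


Let A = 8k, B = 7k.
(8k + 2) / (7k + 2) = 58/51
Cross-multiply: 51(8k + 2) = 58(7k + 2)
408k + 102 = 406k + 116
408k - 406k = 116 - 102
2k = 14
k = 14/2 = 7
A = 8×7 = 56, B = 7×7 = 49
= A = 56, B = 49

A = 56, B = 49


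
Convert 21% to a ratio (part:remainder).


21% means 21 parts out of 100; remainder = 79
Part : remainder = 21:79
GCD = 1
= 21:79

21:79


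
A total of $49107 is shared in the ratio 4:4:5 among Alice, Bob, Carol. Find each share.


Total parts = 4 + 4 + 5 = 13
Alice: 49107 × 4/13 = 15109.85
Bob: 49107 × 4/13 = 15109.85
Carol: 49107 × 5/13 = 18887.31
= Alice: $15109.85, Bob: $15109.85, Carol: $18887.31

Alice: $15109.85, Bob: $15109.85, Carol: $18887.31


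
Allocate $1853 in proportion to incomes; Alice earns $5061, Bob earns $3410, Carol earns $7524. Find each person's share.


Total income = 5061 + 3410 + 7524 = $15995
Alice: $1853 × 5061/15995 = $586.31
Bob: $1853 × 3410/15995 = $395.04
Carol: $1853 × 7524/15995 = $871.65
= Alice: $586.31, Bob: $395.04, Carol: $871.65

Alice: $586.31, Bob: $395.04, Carol: $871.65


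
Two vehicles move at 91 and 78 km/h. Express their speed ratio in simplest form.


Ratio = 91:78
GCD = 13
Simplified = 7:6
Time ratio (same distance) = 6:7
Speed ratio = 7:6

7:6


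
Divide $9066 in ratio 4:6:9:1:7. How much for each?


Total parts = 4 + 6 + 9 + 1 + 7 = 27
Part 1: 9066 × 4/27 = 1343.11
Part 2: 9066 × 6/27 = 2014.67
Part 3: 9066 × 9/27 = 3022.00
Part 4: 9066 × 1/27 = 335.78
Part 5: 9066 × 7/27 = 2350.44
= Part 1: $1343.11, Part 2: $2014.67, Part 3: $3022.00, Part 4: $335.78, Part 5: $2350.44

Part 1: $1343.11, Part 2: $2014.67, Part 3: $3022.00, Part 4: $335.78, Part 5: $2350.44


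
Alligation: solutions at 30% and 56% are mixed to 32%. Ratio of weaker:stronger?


Let x parts of 30% mix with y parts of 56%.
30x + 56y = 32(x + y)
30x + 56y = 32x + 32y
x(30 - 32) = y(32 - 56)
x/y = (56 - 32)/(32 - 30) = 24/2
Simplify: 12:1
= 12:1

12:1


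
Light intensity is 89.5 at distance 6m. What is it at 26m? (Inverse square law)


I₁d₁² = I₂d₂²
I₂ = I₁ × (d₁/d₂)²
= 89.5 × (6/26)²
= 89.5 × 36/676
= 3222/676
≈ 4.7663

4.7663


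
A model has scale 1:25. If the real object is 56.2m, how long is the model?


Model size = real / scale
= 56.2 / 25
= 2.2480 m

2.2480 m


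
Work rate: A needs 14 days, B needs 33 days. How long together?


Rate of A = 1/14 per day
Rate of B = 1/33 per day
Combined rate = 1/14 + 1/33 = 47/462 ≈ 0.1017 per day
Days = 1 / combined rate = 462/47
≈ 9.83 days

9.83 days


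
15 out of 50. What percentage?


Percentage = (part / whole) × 100
= (15 / 50) × 100
= 30.00%

30.00%


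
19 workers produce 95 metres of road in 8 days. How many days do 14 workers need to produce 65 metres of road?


Days ∝ work / workers, so d₂ = d₁ × (m₁/m₂) × (w₂/w₁)
Workers factor (inverse): 19/14 ≈ 1.3571
Work factor (direct): 65/95 ≈ 0.6842
d₂ = 8 × 19/14 × 65/95 = (8 × 19 × 65) / (14 × 95) = 9880/1330
≈ 7.43 days

7.43 days


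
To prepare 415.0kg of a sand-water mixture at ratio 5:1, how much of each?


Total parts = 5 + 1 = 6
sand: 415.0 × 5/6 = 345.8kg
water: 415.0 × 1/6 = 69.2kg
= 345.8kg and 69.2kg

345.8kg and 69.2kg


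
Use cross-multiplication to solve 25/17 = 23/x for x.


Cross multiply: 25 × x = 17 × 23
25x = 391
x = 391 / 25
= 15.64

15.64


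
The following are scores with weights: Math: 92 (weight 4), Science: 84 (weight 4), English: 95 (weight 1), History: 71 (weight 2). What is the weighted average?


Numerator = 92×4 + 84×4 + 95×1 + 71×2
= 368 + 336 + 95 + 142
= 941
Total weight = 11
Weighted avg = 941/11
= 85.55

85.55


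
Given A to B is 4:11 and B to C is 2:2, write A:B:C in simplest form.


Match B: multiply A:B by 2 → 8:22
Multiply B:C by 11 → 22:22
Combined: 8:22:22
GCD = 2
= 4:11:11

4:11:11


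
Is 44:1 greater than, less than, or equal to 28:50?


44/1 = 44.0000
28/50 = 0.5600
44.0000 > 0.5600, so 44:1 is greater
= greater than

greater than


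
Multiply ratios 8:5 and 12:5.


Compound ratio = (8×12) : (5×5)
= 96:25
GCD = 1
= 96:25

96:25


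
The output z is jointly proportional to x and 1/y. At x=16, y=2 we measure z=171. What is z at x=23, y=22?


z = k·x/y
Solve for k using the known point: k = z·y/x = 171×2/16 = 342/16 = 21.3750
Now evaluate at x=23, y=22:
z = k × 23 / 22 = (342 × 23) / (16 × 22) = 7866/352
≈ 22.3466

22.3466


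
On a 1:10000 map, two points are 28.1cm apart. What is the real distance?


Real distance = map distance × scale
= 28.1cm × 10000
= 281000 cm = 2810.0 m
= 2.810 km

2.810 km


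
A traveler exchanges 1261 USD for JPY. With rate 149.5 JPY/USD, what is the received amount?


Amount × rate = 1261 × 149.5
= 188519.50 JPY

188519.50 JPY


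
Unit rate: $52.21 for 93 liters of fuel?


Unit rate = total / quantity
= 52.21 / 93
= $0.56 per unit

$0.56 per unit


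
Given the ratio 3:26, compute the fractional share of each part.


Total parts = 3 + 26 = 29
First part: 3/29 = 3/29
Second part: 26/29 = 26/29
= 3/29 and 26/29

3/29 and 26/29


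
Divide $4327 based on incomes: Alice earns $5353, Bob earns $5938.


Total income = 5353 + 5938 = $11291
Alice: $4327 × 5353/11291 = $2051.41
Bob: $4327 × 5938/11291 = $2275.59
= Alice: $2051.41, Bob: $2275.59

Alice: $2051.41, Bob: $2275.59


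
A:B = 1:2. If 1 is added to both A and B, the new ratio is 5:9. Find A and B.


Let A = 1k, B = 2k.
(1k + 1) / (2k + 1) = 5/9
Cross-multiply: 9(1k + 1) = 5(2k + 1)
9k + 9 = 10k + 5
9k - 10k = 5 - 9
-1k = -4
k = -4/-1 = 4
A = 1×4 = 4, B = 2×4 = 8
= A = 4, B = 8

A = 4, B = 8


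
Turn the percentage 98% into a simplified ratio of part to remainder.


98% means 98 parts out of 100; remainder = 2
Part : remainder = 98:2
GCD = 2
= 49:1

49:1


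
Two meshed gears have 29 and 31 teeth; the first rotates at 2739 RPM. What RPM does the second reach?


Gear ratio = 29:31 = 29:31
RPM_B = RPM_A × (teeth_A / teeth_B)
= 2739 × (29/31)
= 2562.3 RPM

2562.3 RPM


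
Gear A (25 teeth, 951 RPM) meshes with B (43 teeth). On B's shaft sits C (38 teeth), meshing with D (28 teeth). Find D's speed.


Stage 1: RPM_B = RPM_A × t_A/t_B = 951 × 25/43 = 23775/43 ≈ 552.91
B and C share a shaft → RPM_C = RPM_B
Stage 2: RPM_D = RPM_C × t_C/t_D = RPM_A × (t_A×t_C)/(t_B×t_D)
Overall ratio = (25×38)/(43×28) = 950/1204
RPM_D = 951 × 950/1204 = 903450/1204
≈ 750.37 RPM

750.37 RPM


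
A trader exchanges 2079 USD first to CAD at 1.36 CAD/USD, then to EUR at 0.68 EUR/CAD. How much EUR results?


Step 1: 2079 USD × 1.36 = 2827.44 CAD
Step 2: 2827.44 CAD × 0.68 = 1922.66 EUR
Implied rate USD→EUR = 1.36 × 0.68 = 0.9248
= 1922.66 EUR

1922.66 EUR


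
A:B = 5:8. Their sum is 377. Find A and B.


Let A = 5k, B = 8k.
5k + 8k = 377
13k = 377 → k = 377/13 = 29
A = 5×29 = 145, B = 8×29 = 232
= A = 145, B = 232

A = 145, B = 232


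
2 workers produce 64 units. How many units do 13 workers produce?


Direct proportion: y/x = constant
k = 64/2 = 32.0000
y₂ = k × 13 = 64 × 13 / 2 = 832/2
= 416.00

416.00


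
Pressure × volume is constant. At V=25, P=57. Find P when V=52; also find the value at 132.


Inverse proportion: x × y = constant
k = 25 × 57 = 1425
At x=52: k/52 = 27.40
At x=132: k/132 = 10.80
= 27.40 and 10.80

27.40 and 10.80


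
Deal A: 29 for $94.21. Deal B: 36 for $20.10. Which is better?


Deal A: $94.21/29 = $3.2486/unit
Deal B: $20.10/36 = $0.5583/unit
B is cheaper per unit
= Deal B

Deal B


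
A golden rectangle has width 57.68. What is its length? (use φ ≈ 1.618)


φ = (1 + √5) / 2 ≈ 1.618
Length = width × φ = 57.68 × 1.618 = 93.32624
≈ 93.33

93.33


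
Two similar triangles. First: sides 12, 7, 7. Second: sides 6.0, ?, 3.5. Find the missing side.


Scale factor = 6.0/12 = 0.5
Missing side = 7 × 0.5
= 3.5

3.5


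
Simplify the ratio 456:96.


GCD(456, 96) = 24
456/24 : 96/24
= 19:4

19:4


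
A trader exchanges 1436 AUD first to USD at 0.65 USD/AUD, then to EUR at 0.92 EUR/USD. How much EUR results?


Step 1: 1436 AUD × 0.65 = 933.40 USD
Step 2: 933.40 USD × 0.92 = 858.73 EUR
Implied rate AUD→EUR = 0.65 × 0.92 = 0.5980
= 858.73 EUR

858.73 EUR


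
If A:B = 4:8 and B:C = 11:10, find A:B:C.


Match B: multiply A:B by 11 → 44:88
Multiply B:C by 8 → 88:80
Combined: 44:88:80
GCD = 4
= 11:22:20

11:22:20


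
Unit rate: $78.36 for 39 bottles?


Unit rate = total / quantity
= 78.36 / 39
= $2.01 per unit

$2.01 per unit


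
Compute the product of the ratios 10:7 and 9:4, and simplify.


Compound ratio = (10×9) : (7×4)
= 90:28
GCD = 2
= 45:14

45:14


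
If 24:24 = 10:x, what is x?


Cross multiply: 24 × x = 24 × 10
24x = 240
x = 240 / 24
= 10.00

10.00


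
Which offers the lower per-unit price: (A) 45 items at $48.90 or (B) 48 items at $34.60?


Deal A: $48.90/45 = $1.0867/unit
Deal B: $34.60/48 = $0.7208/unit
B is cheaper per unit
= Deal B

Deal B


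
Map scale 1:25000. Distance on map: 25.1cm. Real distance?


Real distance = map distance × scale
= 25.1cm × 25000
= 627500 cm = 6275.0 m
= 6.275 km

6.275 km


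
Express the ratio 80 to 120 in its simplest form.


GCD(80, 120) = 40
80/40 : 120/40
= 2:3

2:3


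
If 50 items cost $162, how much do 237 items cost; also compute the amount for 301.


Direct proportion: y/x = constant
k = 162/50 = 3.2400
y at x=237: k × 237 = 162 × 237 / 50 = 38394/50 = 767.88
y at x=301: k × 301 = 162 × 301 / 50 = 48762/50 = 975.24
= 767.88 and 975.24

767.88 and 975.24


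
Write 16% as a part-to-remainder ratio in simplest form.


16% means 16 parts out of 100; remainder = 84
Part : remainder = 16:84
GCD = 4
= 4:21

4:21


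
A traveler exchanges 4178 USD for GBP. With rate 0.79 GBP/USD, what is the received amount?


Amount × rate = 4178 × 0.79
= 3300.62 GBP

3300.62 GBP


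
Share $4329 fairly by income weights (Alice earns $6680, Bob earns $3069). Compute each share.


Total income = 6680 + 3069 = $9749
Alice: $4329 × 6680/9749 = $2966.22
Bob: $4329 × 3069/9749 = $1362.78
= Alice: $2966.22, Bob: $1362.78

Alice: $2966.22, Bob: $1362.78


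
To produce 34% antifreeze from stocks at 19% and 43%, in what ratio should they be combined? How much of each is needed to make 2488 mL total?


Let x parts of 19% mix with y parts of 43%.
19x + 43y = 34(x + y)
19x + 43y = 34x + 34y
x(19 - 34) = y(34 - 43)
x/y = (43 - 34)/(34 - 19) = 9/15
Simplify: 3:5
Total parts = 8; one part = 2488/8 = 311.00 mL
19% solution: 3×311.00 = 933.00 mL
43% solution: 5×311.00 = 1555.00 mL
= ratio 3:5; 933.00 mL and 1555.00 mL

ratio 3:5; 933.00 mL and 1555.00 mL


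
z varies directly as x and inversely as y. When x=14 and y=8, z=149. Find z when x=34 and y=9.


z = k·x/y
Solve for k using the known point: k = z·y/x = 149×8/14 = 1192/14 ≈ 85.1429
Now evaluate at x=34, y=9:
z = k × 34 / 9 = (1192 × 34) / (14 × 9) = 40528/126
≈ 321.6508

321.6508


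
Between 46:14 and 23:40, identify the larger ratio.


46/14 = 3.2857
23/40 = 0.5750
3.2857 > 0.5750, so 46:14 is greater
= 46:14

46:14


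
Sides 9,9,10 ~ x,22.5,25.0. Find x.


Scale factor = 22.5/9 = 2.5
Missing side = 9 × 2.5
= 22.5

22.5


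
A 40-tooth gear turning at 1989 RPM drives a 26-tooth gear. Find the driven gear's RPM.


Gear ratio = 40:26 = 20:13
RPM_B = RPM_A × (teeth_A / teeth_B)
= 1989 × (40/26)
= 3060.0 RPM

3060.0 RPM


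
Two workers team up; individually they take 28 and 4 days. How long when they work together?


Rate of A = 1/28 per day
Rate of B = 1/4 per day
Combined rate = 1/28 + 1/4 = 32/112 ≈ 0.2857 per day
Days = 1 / combined rate = 112/32
= 3.50 days

3.50 days


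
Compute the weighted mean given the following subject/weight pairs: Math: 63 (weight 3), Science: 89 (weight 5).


Numerator = 63×3 + 89×5
= 189 + 445
= 634
Total weight = 8
Weighted avg = 634/8
= 79.25

79.25


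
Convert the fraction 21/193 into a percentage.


Percentage = (part / whole) × 100
= (21 / 193) × 100
≈ 10.88%

10.88%


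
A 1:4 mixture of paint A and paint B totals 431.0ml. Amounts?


Total parts = 1 + 4 = 5
paint A: 431.0 × 1/5 = 86.2ml
paint B: 431.0 × 4/5 = 344.8ml
= 86.2ml and 344.8ml

86.2ml and 344.8ml


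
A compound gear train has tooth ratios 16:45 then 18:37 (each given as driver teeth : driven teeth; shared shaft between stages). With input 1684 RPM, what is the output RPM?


Stage 1: RPM_B = RPM_A × t_A/t_B = 1684 × 16/45 = 26944/45 ≈ 598.76
B and C share a shaft → RPM_C = RPM_B
Stage 2: RPM_D = RPM_C × t_C/t_D = RPM_A × (t_A×t_C)/(t_B×t_D)
Overall ratio = (16×18)/(45×37) = 288/1665
RPM_D = 1684 × 288/1665 = 484992/1665
≈ 291.29 RPM

291.29 RPM


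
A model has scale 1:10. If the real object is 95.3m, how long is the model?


Model size = real / scale
= 95.3 / 10
= 9.5300 m

9.5300 m


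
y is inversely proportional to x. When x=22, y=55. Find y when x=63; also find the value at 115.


Inverse proportion: x × y = constant
k = 22 × 55 = 1210
At x=63: k/63 = 19.21
At x=115: k/115 = 10.52
= 19.21 and 10.52

19.21 and 10.52


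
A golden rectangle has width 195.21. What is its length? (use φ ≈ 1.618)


φ = (1 + √5) / 2 ≈ 1.618
Length = width × φ = 195.21 × 1.618 = 315.84978
≈ 315.85

315.85


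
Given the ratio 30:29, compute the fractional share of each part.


Total parts = 30 + 29 = 59
First part: 30/59 = 30/59
Second part: 29/59 = 29/59
= 30/59 and 29/59

30/59 and 29/59


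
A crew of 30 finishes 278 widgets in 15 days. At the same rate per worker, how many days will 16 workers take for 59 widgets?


Days ∝ work / workers, so d₂ = d₁ × (m₁/m₂) × (w₂/w₁)
Workers factor (inverse): 30/16 = 1.8750
Work factor (direct): 59/278 ≈ 0.2122
d₂ = 15 × 30/16 × 59/278 = (15 × 30 × 59) / (16 × 278) = 26550/4448
≈ 5.97 days

5.97 days


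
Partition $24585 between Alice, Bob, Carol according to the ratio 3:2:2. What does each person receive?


Total parts = 3 + 2 + 2 = 7
Alice: 24585 × 3/7 = 10536.43
Bob: 24585 × 2/7 = 7024.29
Carol: 24585 × 2/7 = 7024.29
= Alice: $10536.43, Bob: $7024.29, Carol: $7024.29

Alice: $10536.43, Bob: $7024.29, Carol: $7024.29


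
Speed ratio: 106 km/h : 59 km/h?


Ratio = 106:59
GCD = 1
Simplified = 106:59
Time ratio (same distance) = 59:106
Speed ratio = 106:59

106:59


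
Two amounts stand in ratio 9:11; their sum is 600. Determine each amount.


Let A = 9k, B = 11k.
9k + 11k = 600
20k = 600 → k = 600/20 = 30
A = 9×30 = 270, B = 11×30 = 330
= A = 270, B = 330

A = 270, B = 330


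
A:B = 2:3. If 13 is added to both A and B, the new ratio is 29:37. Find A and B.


Let A = 2k, B = 3k.
(2k + 13) / (3k + 13) = 29/37
Cross-multiply: 37(2k + 13) = 29(3k + 13)
74k + 481 = 87k + 377
74k - 87k = 377 - 481
-13k = -104
k = -104/-13 = 8
A = 2×8 = 16, B = 3×8 = 24
= A = 16, B = 24

A = 16, B = 24


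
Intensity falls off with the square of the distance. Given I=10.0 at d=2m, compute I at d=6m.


I₁d₁² = I₂d₂²
I₂ = I₁ × (d₁/d₂)²
= 10.0 × (2/6)²
= 10.0 × 4/36
= 40/36
≈ 1.1111

1.1111


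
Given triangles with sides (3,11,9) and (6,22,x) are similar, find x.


Scale factor = 6/3 = 2
Missing side = 9 × 2
= 18.0

18.0


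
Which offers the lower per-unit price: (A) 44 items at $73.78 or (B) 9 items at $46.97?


Deal A: $73.78/44 = $1.6768/unit
Deal B: $46.97/9 = $5.2189/unit
A is cheaper per unit
= Deal A

Deal A


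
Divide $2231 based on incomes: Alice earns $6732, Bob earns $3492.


Total income = 6732 + 3492 = $10224
Alice: $2231 × 6732/10224 = $1469.00
Bob: $2231 × 3492/10224 = $762.00
= Alice: $1469.00, Bob: $762.00

Alice: $1469.00, Bob: $762.00


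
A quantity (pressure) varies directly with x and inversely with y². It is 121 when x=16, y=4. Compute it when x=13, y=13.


z = k·x/y²
Solve for k using the known point: k = z·y²/x = 121×16/16 = 1936/16 = 121.0000
Now evaluate at x=13, y=13:
z = k × 13 / 169 = (1936 × 13) / (16 × 169) = 25168/2704
≈ 9.3077

9.3077


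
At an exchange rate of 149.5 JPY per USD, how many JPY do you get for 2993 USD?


Amount × rate = 2993 × 149.5
= 447453.50 JPY

447453.50 JPY


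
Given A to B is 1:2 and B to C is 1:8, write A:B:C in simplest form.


Match B: multiply A:B by 1 → 1:2
Multiply B:C by 2 → 2:16
Combined: 1:2:16
GCD = 1
= 1:2:16

1:2:16


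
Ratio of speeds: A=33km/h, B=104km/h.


Ratio = 33:104
GCD = 1
Simplified = 33:104
Time ratio (same distance) = 104:33
Speed ratio = 33:104

33:104


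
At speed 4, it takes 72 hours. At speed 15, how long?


Inverse proportion: x × y = constant
k = 4 × 72 = 288
y₂ = k / 15 = 288 / 15
= 19.20

19.20


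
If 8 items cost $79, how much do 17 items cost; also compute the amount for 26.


Direct proportion: y/x = constant
k = 79/8 = 9.8750
y at x=17: k × 17 = 79 × 17 / 8 = 1343/8 ≈ 167.88
y at x=26: k × 26 = 79 × 26 / 8 = 2054/8 = 256.75
= 167.88 and 256.75

167.88 and 256.75


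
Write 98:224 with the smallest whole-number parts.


GCD(98, 224) = 14
98/14 : 224/14
= 7:16

7:16


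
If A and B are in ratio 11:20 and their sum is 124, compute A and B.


Let A = 11k, B = 20k.
11k + 20k = 124
31k = 124 → k = 124/31 = 4
A = 11×4 = 44, B = 20×4 = 80
= A = 44, B = 80

A = 44, B = 80


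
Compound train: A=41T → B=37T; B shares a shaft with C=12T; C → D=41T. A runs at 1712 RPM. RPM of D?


Stage 1: RPM_B = RPM_A × t_A/t_B = 1712 × 41/37 = 70192/37 ≈ 1897.08
B and C share a shaft → RPM_C = RPM_B
Stage 2: RPM_D = RPM_C × t_C/t_D = RPM_A × (t_A×t_C)/(t_B×t_D)
Overall ratio = (41×12)/(37×41) = 492/1517
RPM_D = 1712 × 492/1517 = 842304/1517
≈ 555.24 RPM

555.24 RPM


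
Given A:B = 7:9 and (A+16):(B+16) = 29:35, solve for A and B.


Let A = 7k, B = 9k.
(7k + 16) / (9k + 16) = 29/35
Cross-multiply: 35(7k + 16) = 29(9k + 16)
245k + 560 = 261k + 464
245k - 261k = 464 - 560
-16k = -96
k = -96/-16 = 6
A = 7×6 = 42, B = 9×6 = 54
= A = 42, B = 54

A = 42, B = 54


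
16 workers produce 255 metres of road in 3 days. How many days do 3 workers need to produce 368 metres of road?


Days ∝ work / workers, so d₂ = d₁ × (m₁/m₂) × (w₂/w₁)
Workers factor (inverse): 16/3 ≈ 5.3333
Work factor (direct): 368/255 ≈ 1.4431
d₂ = 3 × 16/3 × 368/255 = (3 × 16 × 368) / (3 × 255) = 17664/765
≈ 23.09 days

23.09 days
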